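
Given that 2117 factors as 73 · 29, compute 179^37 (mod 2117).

1135

Mod 73: 179 ≡ 33; 33^37 ≡ 40 (mod 73).
Mod 29: 179 ≡ 5; by Fermat, exponent reduces to 37 mod 28 = 9; 5^9 ≡ 4 (mod 29).
Combine by CRT: x ≡ 40 (mod 73), x ≡ 4 (mod 29) ⇒ x ≡ 1135 (mod 2117).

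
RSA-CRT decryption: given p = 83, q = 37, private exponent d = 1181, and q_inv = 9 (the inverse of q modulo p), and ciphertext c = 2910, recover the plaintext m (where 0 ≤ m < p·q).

126

d_p = d mod (p−1) = 1181 mod 82 = 33; d_q = d mod (q−1) = 29.
m₁ = c^(d_p) mod p: c ≡ 5 (mod 83), and 5^33 mod 83 = 43.
m₂ = c^(d_q) mod q: c ≡ 24 (mod 37), and 24^29 mod 37 = 15.
h = q_inv·(m₁ − m₂) mod p = 9·(43 − 15) mod 83 = 3.
m = m₂ + h·q = 15 + 3·37 = 126.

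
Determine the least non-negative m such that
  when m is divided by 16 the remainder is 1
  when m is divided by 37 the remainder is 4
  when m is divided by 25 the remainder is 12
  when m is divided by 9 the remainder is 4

Combine the congruences pairwise.
From m ≡ 1 (mod 16) write m = 1 + 16t. Substituting into m ≡ 4 (mod 37) gives 16t ≡ 3 (mod 37), and since 16⁻¹ ≡ 7 (mod 37), t ≡ 21. Hence m ≡ 1 + 16·21 = 337 (mod 592).
From m ≡ 337 (mod 592) write m = 337 + 592t. Substituting into m ≡ 12 (mod 25) gives 592t ≡ 0 (mod 25), and since 17⁻¹ ≡ 3 (mod 25), t ≡ 0. Hence m ≡ 337 + 592·0 = 337 (mod 14800).
From m ≡ 337 (mod 14800) write m = 337 + 14800t. Substituting into m ≡ 4 (mod 9) gives 14800t ≡ 0 (mod 9), and since 4⁻¹ ≡ 7 (mod 9), t ≡ 0. Hence m ≡ 337 + 14800·0 = 337 (mod 133200).

337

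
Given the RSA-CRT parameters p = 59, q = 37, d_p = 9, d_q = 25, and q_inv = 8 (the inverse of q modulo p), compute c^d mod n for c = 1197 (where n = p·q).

m₁ = c^(d_p) mod p: c ≡ 17 (mod 59), and 17^9 mod 59 = 25.
m₂ = c^(d_q) mod q: c ≡ 13 (mod 37), and 13^25 mod 37 = 5.
h = q_inv·(m₁ − m₂) mod p = 8·(25 − 5) mod 59 = 42.
m = m₂ + h·q = 5 + 42·37 = 1559.

1559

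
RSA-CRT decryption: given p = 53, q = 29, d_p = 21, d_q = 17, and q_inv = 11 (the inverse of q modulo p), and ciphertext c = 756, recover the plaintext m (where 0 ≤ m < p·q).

m₁ = c^(d_p) mod p: c ≡ 14 (mod 53), and 14^21 mod 53 = 8.
m₂ = c^(d_q) mod q: c ≡ 2 (mod 29), and 2^17 mod 29 = 21.
h = q_inv·(m₁ − m₂) mod p = 11·(8 − 21) mod 53 = 16.
m = m₂ + h·q = 21 + 16·29 = 485.

485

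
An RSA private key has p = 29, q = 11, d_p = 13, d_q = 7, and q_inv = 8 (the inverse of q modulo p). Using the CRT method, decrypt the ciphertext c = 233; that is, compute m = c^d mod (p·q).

117

m₁ = c^(d_p) mod p: c ≡ 1 (mod 29), and 1^13 mod 29 = 1.
m₂ = c^(d_q) mod q: c ≡ 2 (mod 11), and 2^7 mod 11 = 7.
h = q_inv·(m₁ − m₂) mod p = 8·(1 − 7) mod 29 = 10.
m = m₂ + h·q = 7 + 10·11 = 117.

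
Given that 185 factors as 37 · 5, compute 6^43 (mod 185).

Mod 37: 6 ≡ 6; by Fermat, exponent reduces to 43 mod 36 = 7; 6^7 ≡ 31 (mod 37).
Mod 5: 6 ≡ 1; by Fermat, exponent reduces to 43 mod 4 = 3; 1^3 ≡ 1 (mod 5).
Combine by CRT: x ≡ 31 (mod 37), x ≡ 1 (mod 5) ⇒ x ≡ 31 (mod 185).

31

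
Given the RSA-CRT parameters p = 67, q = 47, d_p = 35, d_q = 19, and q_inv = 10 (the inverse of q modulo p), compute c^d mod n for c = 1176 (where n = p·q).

m₁ = c^(d_p) mod p: c ≡ 37 (mod 67), and 37^35 mod 67 = 29.
m₂ = c^(d_q) mod q: c ≡ 1 (mod 47), and 1^19 mod 47 = 1.
h = q_inv·(m₁ − m₂) mod p = 10·(29 − 1) mod 67 = 12.
m = m₂ + h·q = 1 + 12·47 = 565.

565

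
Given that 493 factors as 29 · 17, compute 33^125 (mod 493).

254

Mod 29: 33 ≡ 4; by Fermat, exponent reduces to 125 mod 28 = 13; 4^13 ≡ 22 (mod 29).
Mod 17: 33 ≡ 16; by Fermat, exponent reduces to 125 mod 16 = 13; 16^13 ≡ 16 (mod 17).
Combine by CRT: x ≡ 22 (mod 29), x ≡ 16 (mod 17) ⇒ x ≡ 254 (mod 493).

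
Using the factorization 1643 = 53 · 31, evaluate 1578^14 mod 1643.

382

Mod 53: 1578 ≡ 41; 41^14 ≡ 11 (mod 53).
Mod 31: 1578 ≡ 28; 28^14 ≡ 10 (mod 31).
Combine by CRT: x ≡ 11 (mod 53), x ≡ 10 (mod 31) ⇒ x ≡ 382 (mod 1643).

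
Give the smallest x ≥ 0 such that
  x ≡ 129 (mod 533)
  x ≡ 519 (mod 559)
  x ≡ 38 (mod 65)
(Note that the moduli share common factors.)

gcd(533, 559) = 13 and 13 | (519 − 129), so the pair is consistent; merging gives x ≡ 15053 (mod 22919), where 22919 = lcm(533, 559).
gcd(22919, 65) = 13 and 13 | (38 − 15053), so the pair is consistent; merging gives x ≡ 15053 (mod 114595), where 114595 = lcm(22919, 65).
The solution is unique modulo lcm(533, 559, 65) = 114595.

15053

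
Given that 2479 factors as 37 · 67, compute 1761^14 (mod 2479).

Mod 37: 1761 ≡ 22; 22^14 ≡ 4 (mod 37).
Mod 67: 1761 ≡ 19; 19^14 ≡ 55 (mod 67).
Combine by CRT: x ≡ 4 (mod 37), x ≡ 55 (mod 67) ⇒ x ≡ 189 (mod 2479).

189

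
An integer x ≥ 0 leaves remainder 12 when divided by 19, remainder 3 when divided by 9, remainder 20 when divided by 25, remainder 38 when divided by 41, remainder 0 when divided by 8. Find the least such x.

The moduli are pairwise coprime; N = 19·9·25·41·8 = 1402200.
N/19 = 73800; 73800 ≡ 4 (mod 19); 4·5 ≡ 1, so inverse 5.
N/9 = 155800; 155800 ≡ 1 (mod 9), inverse 1.
N/25 = 56088; 56088 ≡ 13 (mod 25); 13·2 ≡ 1, so inverse 2.
N/41 = 34200; 34200 ≡ 6 (mod 41); 6·7 ≡ 1, so inverse 7.
N/8 = 175275; 175275 ≡ 3 (mod 8); 3·3 ≡ 1, so inverse 3.
x ≡ 12·73800·5 + 3·155800·1 + 20·56088·2 + 38·34200·7 + 0·175275·3 = 16236120.
16236120 mod 1402200 = 811920.

811920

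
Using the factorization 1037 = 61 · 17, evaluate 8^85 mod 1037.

621

Mod 61: 8 ≡ 8; by Fermat, exponent reduces to 85 mod 60 = 25; 8^25 ≡ 11 (mod 61).
Mod 17: 8 ≡ 8; by Fermat, exponent reduces to 85 mod 16 = 5; 8^5 ≡ 9 (mod 17).
Combine by CRT: x ≡ 11 (mod 61), x ≡ 9 (mod 17) ⇒ x ≡ 621 (mod 1037).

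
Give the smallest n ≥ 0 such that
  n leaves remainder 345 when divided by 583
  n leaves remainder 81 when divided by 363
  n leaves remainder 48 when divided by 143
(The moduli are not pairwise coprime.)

7341

gcd(583, 363) = 11 and 11 | (81 − 345), so the pair is consistent; merging gives n ≡ 7341 (mod 19239), where 19239 = lcm(583, 363).
gcd(19239, 143) = 11 and 11 | (48 − 7341), so the pair is consistent; merging gives n ≡ 7341 (mod 250107), where 250107 = lcm(19239, 143).
The solution is unique modulo lcm(583, 363, 143) = 250107.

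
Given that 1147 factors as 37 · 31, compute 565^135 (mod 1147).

1

Mod 37: 565 ≡ 10; by Fermat, exponent reduces to 135 mod 36 = 27; 10^27 ≡ 1 (mod 37).
Mod 31: 565 ≡ 7; by Fermat, exponent reduces to 135 mod 30 = 15; 7^15 ≡ 1 (mod 31).
Combine by CRT: x ≡ 1 (mod 37), x ≡ 1 (mod 31) ⇒ x ≡ 1 (mod 1147).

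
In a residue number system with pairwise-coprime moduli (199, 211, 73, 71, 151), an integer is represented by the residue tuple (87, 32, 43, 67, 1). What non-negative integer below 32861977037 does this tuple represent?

Combine the congruences pairwise.
From x ≡ 87 (mod 199) write x = 87 + 199t. Substituting into x ≡ 32 (mod 211) gives 199t ≡ 156 (mod 211), and since 199⁻¹ ≡ 123 (mod 211), t ≡ 198. Hence x ≡ 87 + 199·198 = 39489 (mod 41989).
From x ≡ 39489 (mod 41989) write x = 39489 + 41989t. Substituting into x ≡ 43 (mod 73) gives 41989t ≡ 47 (mod 73), and since 14⁻¹ ≡ 47 (mod 73), t ≡ 19. Hence x ≡ 39489 + 41989·19 = 837280 (mod 3065197).
From x ≡ 837280 (mod 3065197) write x = 837280 + 3065197t. Substituting into x ≡ 67 (mod 71) gives 3065197t ≡ 19 (mod 71), and since 56⁻¹ ≡ 52 (mod 71), t ≡ 65. Hence x ≡ 837280 + 3065197·65 = 200075085 (mod 217628987).
From x ≡ 200075085 (mod 217628987) write x = 200075085 + 217628987t. Substituting into x ≡ 1 (mod 151) gives 217628987t ≡ 67 (mod 151), and since 86⁻¹ ≡ 72 (mod 151), t ≡ 143. Hence x ≡ 200075085 + 217628987·143 = 31321020226 (mod 32861977037).

31321020226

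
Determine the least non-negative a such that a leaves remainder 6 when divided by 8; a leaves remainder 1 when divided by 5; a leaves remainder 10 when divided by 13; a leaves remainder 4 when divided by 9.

From a ≡ 6 (mod 8) write a = 6 + 8t. Substituting into a ≡ 1 (mod 5) gives 8t ≡ 0 (mod 5), and since 3⁻¹ ≡ 2 (mod 5), t ≡ 0. Hence a ≡ 6 + 8·0 = 6 (mod 40).
From a ≡ 6 (mod 40) write a = 6 + 40t. Substituting into a ≡ 10 (mod 13) gives 40t ≡ 4 (mod 13), and since 1⁻¹ ≡ 1 (mod 13), t ≡ 4. Hence a ≡ 6 + 40·4 = 166 (mod 520).
From a ≡ 166 (mod 520) write a = 166 + 520t. Substituting into a ≡ 4 (mod 9) gives 520t ≡ 0 (mod 9), and since 7⁻¹ ≡ 4 (mod 9), t ≡ 0. Hence a ≡ 166 + 520·0 = 166 (mod 4680).

166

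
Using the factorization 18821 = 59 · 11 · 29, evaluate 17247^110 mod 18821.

4500

Mod 59: 17247 ≡ 19; by Fermat, exponent reduces to 110 mod 58 = 52; 19^52 ≡ 16 (mod 59).
Mod 11: 17247 ≡ 10; since 10 | 110, by Fermat 10^110 ≡ 1 (mod 11).
Mod 29: 17247 ≡ 21; by Fermat, exponent reduces to 110 mod 28 = 26; 21^26 ≡ 5 (mod 29).
Combine by CRT: x ≡ 16 (mod 59), x ≡ 1 (mod 11), x ≡ 5 (mod 29) ⇒ x ≡ 4500 (mod 18821).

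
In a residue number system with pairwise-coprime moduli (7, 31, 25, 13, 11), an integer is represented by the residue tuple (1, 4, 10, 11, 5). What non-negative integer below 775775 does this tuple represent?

148835

The moduli are pairwise coprime; N = 7·31·25·13·11 = 775775.
N/7 = 110825; 110825 ≡ 1 (mod 7), inverse 1.
N/31 = 25025; 25025 ≡ 8 (mod 31); 8·4 ≡ 1, so inverse 4.
N/25 = 31031; 31031 ≡ 6 (mod 25); 6·21 ≡ 1, so inverse 21.
N/13 = 59675; 59675 ≡ 5 (mod 13); 5·8 ≡ 1, so inverse 8.
N/11 = 70525; 70525 ≡ 4 (mod 11); 4·3 ≡ 1, so inverse 3.
x ≡ 1·110825·1 + 4·25025·4 + 10·31031·21 + 11·59675·8 + 5·70525·3 = 13337010.
13337010 mod 775775 = 148835.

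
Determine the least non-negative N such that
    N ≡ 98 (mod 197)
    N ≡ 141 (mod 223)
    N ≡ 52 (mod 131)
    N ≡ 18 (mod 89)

169379122

The moduli are pairwise coprime; M = 197·223·131·89 = 512191529.
M/197 = 2599957; 2599957 ≡ 148 (mod 197); 148·4 ≡ 1, so inverse 4.
M/223 = 2296823; 2296823 ≡ 146 (mod 223); 146·139 ≡ 1, so inverse 139.
M/131 = 3909859; 3909859 ≡ 33 (mod 131); 33·4 ≡ 1, so inverse 4.
M/89 = 5754961; 5754961 ≡ 43 (mod 89); 43·29 ≡ 1, so inverse 29.
N ≡ 98·2599957·4 + 141·2296823·139 + 52·3909859·4 + 18·5754961·29 = 49851957435.
49851957435 mod 512191529 = 169379122.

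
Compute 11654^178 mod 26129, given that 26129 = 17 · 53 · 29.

16843

Mod 17: 11654 ≡ 9; by Fermat, exponent reduces to 178 mod 16 = 2; 9^2 ≡ 13 (mod 17).
Mod 53: 11654 ≡ 47; by Fermat, exponent reduces to 178 mod 52 = 22; 47^22 ≡ 42 (mod 53).
Mod 29: 11654 ≡ 25; by Fermat, exponent reduces to 178 mod 28 = 10; 25^10 ≡ 23 (mod 29).
Combine by CRT: x ≡ 13 (mod 17), x ≡ 42 (mod 53), x ≡ 23 (mod 29) ⇒ x ≡ 16843 (mod 26129).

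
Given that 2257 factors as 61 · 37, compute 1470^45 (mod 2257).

Mod 61: 1470 ≡ 6; 6^45 ≡ 11 (mod 61).
Mod 37: 1470 ≡ 27; by Fermat, exponent reduces to 45 mod 36 = 9; 27^9 ≡ 36 (mod 37).
Combine by CRT: x ≡ 11 (mod 61), x ≡ 36 (mod 37) ⇒ x ≡ 1109 (mod 2257).

1109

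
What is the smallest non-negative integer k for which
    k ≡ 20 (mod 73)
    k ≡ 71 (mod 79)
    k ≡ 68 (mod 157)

284866

From k ≡ 20 (mod 73) write k = 20 + 73t. Substituting into k ≡ 71 (mod 79) gives 73t ≡ 51 (mod 79), and since 73⁻¹ ≡ 13 (mod 79), t ≡ 31. Hence k ≡ 20 + 73·31 = 2283 (mod 5767).
From k ≡ 2283 (mod 5767) write k = 2283 + 5767t. Substituting into k ≡ 68 (mod 157) gives 5767t ≡ 140 (mod 157), and since 115⁻¹ ≡ 71 (mod 157), t ≡ 49. Hence k ≡ 2283 + 5767·49 = 284866 (mod 905419).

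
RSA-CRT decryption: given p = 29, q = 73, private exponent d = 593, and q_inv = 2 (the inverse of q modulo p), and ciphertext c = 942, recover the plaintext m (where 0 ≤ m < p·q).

309

d_p = d mod (p−1) = 593 mod 28 = 5; d_q = d mod (q−1) = 17.
m₁ = c^(d_p) mod p: c ≡ 14 (mod 29), and 14^5 mod 29 = 19.
m₂ = c^(d_q) mod q: c ≡ 66 (mod 73), and 66^17 mod 73 = 17.
h = q_inv·(m₁ − m₂) mod p = 2·(19 − 17) mod 29 = 4.
m = m₂ + h·q = 17 + 4·73 = 309.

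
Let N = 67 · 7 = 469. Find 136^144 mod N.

344

Mod 67: 136 ≡ 2; by Fermat, exponent reduces to 144 mod 66 = 12; 2^12 ≡ 9 (mod 67).
Mod 7: 136 ≡ 3; since 6 | 144, by Fermat 3^144 ≡ 1 (mod 7).
Combine by CRT: x ≡ 9 (mod 67), x ≡ 1 (mod 7) ⇒ x ≡ 344 (mod 469).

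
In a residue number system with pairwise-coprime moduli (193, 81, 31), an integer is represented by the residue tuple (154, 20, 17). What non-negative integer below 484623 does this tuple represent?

From x ≡ 154 (mod 193) write x = 154 + 193t. Substituting into x ≡ 20 (mod 81) gives 193t ≡ 28 (mod 81), and since 31⁻¹ ≡ 34 (mod 81), t ≡ 61. Hence x ≡ 154 + 193·61 = 11927 (mod 15633).
From x ≡ 11927 (mod 15633) write x = 11927 + 15633t. Substituting into x ≡ 17 (mod 31) gives 15633t ≡ 25 (mod 31), and since 9⁻¹ ≡ 7 (mod 31), t ≡ 20. Hence x ≡ 11927 + 15633·20 = 324587 (mod 484623).

324587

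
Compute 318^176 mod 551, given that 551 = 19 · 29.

Mod 19: 318 ≡ 14; by Fermat, exponent reduces to 176 mod 18 = 14; 14^14 ≡ 9 (mod 19).
Mod 29: 318 ≡ 28; by Fermat, exponent reduces to 176 mod 28 = 8; 28^8 ≡ 1 (mod 29).
Combine by CRT: x ≡ 9 (mod 19), x ≡ 1 (mod 29) ⇒ x ≡ 465 (mod 551).

465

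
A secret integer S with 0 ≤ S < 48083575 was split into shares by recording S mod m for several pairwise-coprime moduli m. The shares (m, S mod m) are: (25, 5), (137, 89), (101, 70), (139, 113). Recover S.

The moduli are pairwise coprime; N = 25·137·101·139 = 48083575.
N/25 = 1923343; 1923343 ≡ 18 (mod 25); 18·7 ≡ 1, so inverse 7.
N/137 = 350975; 350975 ≡ 118 (mod 137); 118·36 ≡ 1, so inverse 36.
N/101 = 476075; 476075 ≡ 62 (mod 101); 62·44 ≡ 1, so inverse 44.
N/139 = 345925; 345925 ≡ 93 (mod 139); 93·3 ≡ 1, so inverse 3.
S ≡ 5·1923343·7 + 89·350975·36 + 70·476075·44 + 113·345925·3 = 2775420480.
2775420480 mod 48083575 = 34656705.

34656705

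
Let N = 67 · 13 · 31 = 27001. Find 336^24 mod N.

1

Mod 67: 336 ≡ 1; 1^24 ≡ 1 (mod 67).
Mod 13: 336 ≡ 11; since 12 | 24, by Fermat 11^24 ≡ 1 (mod 13).
Mod 31: 336 ≡ 26; 26^24 ≡ 1 (mod 31).
Combine by CRT: x ≡ 1 (mod 67), x ≡ 1 (mod 13), x ≡ 1 (mod 31) ⇒ x ≡ 1 (mod 27001).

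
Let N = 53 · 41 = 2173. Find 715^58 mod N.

1937

Mod 53: 715 ≡ 26; by Fermat, exponent reduces to 58 mod 52 = 6; 26^6 ≡ 29 (mod 53).
Mod 41: 715 ≡ 18; by Fermat, exponent reduces to 58 mod 40 = 18; 18^18 ≡ 10 (mod 41).
Combine by CRT: x ≡ 29 (mod 53), x ≡ 10 (mod 41) ⇒ x ≡ 1937 (mod 2173).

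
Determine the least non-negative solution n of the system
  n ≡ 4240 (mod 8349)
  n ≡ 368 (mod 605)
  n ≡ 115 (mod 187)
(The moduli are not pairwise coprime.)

313153

gcd(8349, 605) = 121 and 121 | (368 − 4240), so the pair is consistent; merging gives n ≡ 20938 (mod 41745), where 41745 = lcm(8349, 605).
gcd(41745, 187) = 11 and 11 | (115 − 20938), so the pair is consistent; merging gives n ≡ 313153 (mod 709665), where 709665 = lcm(41745, 187).
The solution is unique modulo lcm(8349, 605, 187) = 709665.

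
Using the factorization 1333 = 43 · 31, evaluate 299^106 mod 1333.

Mod 43: 299 ≡ 41; by Fermat, exponent reduces to 106 mod 42 = 22; 41^22 ≡ 41 (mod 43).
Mod 31: 299 ≡ 20; by Fermat, exponent reduces to 106 mod 30 = 16; 20^16 ≡ 20 (mod 31).
Combine by CRT: x ≡ 41 (mod 43), x ≡ 20 (mod 31) ⇒ x ≡ 299 (mod 1333).

299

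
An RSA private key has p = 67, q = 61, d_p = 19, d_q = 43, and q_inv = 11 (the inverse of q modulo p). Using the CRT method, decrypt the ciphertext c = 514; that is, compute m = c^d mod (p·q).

m₁ = c^(d_p) mod p: c ≡ 45 (mod 67), and 45^19 mod 67 = 27.
m₂ = c^(d_q) mod q: c ≡ 26 (mod 61), and 26^43 mod 61 = 10.
h = q_inv·(m₁ − m₂) mod p = 11·(27 − 10) mod 67 = 53.
m = m₂ + h·q = 10 + 53·61 = 3243.

3243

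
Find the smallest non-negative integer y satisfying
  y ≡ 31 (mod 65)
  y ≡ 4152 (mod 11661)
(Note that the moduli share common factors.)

50796

gcd(65, 11661) = 13 and 13 | (4152 − 31), so the pair is consistent; merging gives y ≡ 50796 (mod 58305), where 58305 = lcm(65, 11661).
The solution is unique modulo lcm(65, 11661) = 58305.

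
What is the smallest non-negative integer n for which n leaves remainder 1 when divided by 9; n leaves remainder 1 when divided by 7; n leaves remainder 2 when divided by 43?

1765

The moduli are pairwise coprime; M = 9·7·43 = 2709.
M/9 = 301; 301 ≡ 4 (mod 9); 4·7 ≡ 1, so inverse 7.
M/7 = 387; 387 ≡ 2 (mod 7); 2·4 ≡ 1, so inverse 4.
M/43 = 63; 63 ≡ 20 (mod 43); 20·28 ≡ 1, so inverse 28.
n ≡ 1·301·7 + 1·387·4 + 2·63·28 = 7183.
7183 mod 2709 = 1765.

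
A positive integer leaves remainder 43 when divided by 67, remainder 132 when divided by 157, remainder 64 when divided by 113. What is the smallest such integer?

Combine the congruences pairwise.
From t ≡ 43 (mod 67) write t = 43 + 67s. Substituting into t ≡ 132 (mod 157) gives 67s ≡ 89 (mod 157), and since 67⁻¹ ≡ 75 (mod 157), s ≡ 81. Hence t ≡ 43 + 67·81 = 5470 (mod 10519).
From t ≡ 5470 (mod 10519) write t = 5470 + 10519s. Substituting into t ≡ 64 (mod 113) gives 10519s ≡ 18 (mod 113), and since 10⁻¹ ≡ 34 (mod 113), s ≡ 47. Hence t ≡ 5470 + 10519·47 = 499863 (mod 1188647).

499863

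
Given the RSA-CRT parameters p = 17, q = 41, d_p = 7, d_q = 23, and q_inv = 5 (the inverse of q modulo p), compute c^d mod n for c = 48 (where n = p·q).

m₁ = c^(d_p) mod p: c ≡ 14 (mod 17), and 14^7 mod 17 = 6.
m₂ = c^(d_q) mod q: c ≡ 7 (mod 41), and 7^23 mod 41 = 26.
h = q_inv·(m₁ − m₂) mod p = 5·(6 − 26) mod 17 = 2.
m = m₂ + h·q = 26 + 2·41 = 108.

108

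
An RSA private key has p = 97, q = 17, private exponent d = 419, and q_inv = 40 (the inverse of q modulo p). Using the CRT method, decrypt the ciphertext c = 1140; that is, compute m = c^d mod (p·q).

d_p = d mod (p−1) = 419 mod 96 = 35; d_q = d mod (q−1) = 3.
m₁ = c^(d_p) mod p: c ≡ 73 (mod 97), and 73^35 mod 97 = 93.
m₂ = c^(d_q) mod q: c ≡ 1 (mod 17), and 1^3 mod 17 = 1.
h = q_inv·(m₁ − m₂) mod p = 40·(93 − 1) mod 97 = 91.
m = m₂ + h·q = 1 + 91·17 = 1548.

1548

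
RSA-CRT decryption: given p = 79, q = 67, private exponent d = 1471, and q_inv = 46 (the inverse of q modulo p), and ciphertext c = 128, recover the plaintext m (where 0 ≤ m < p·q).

2

d_p = d mod (p−1) = 1471 mod 78 = 67; d_q = d mod (q−1) = 19.
m₁ = c^(d_p) mod p: c ≡ 49 (mod 79), and 49^67 mod 79 = 2.
m₂ = c^(d_q) mod q: c ≡ 61 (mod 67), and 61^19 mod 67 = 2.
h = q_inv·(m₁ − m₂) mod p = 46·(2 − 2) mod 79 = 0.
m = m₂ + h·q = 2 + 0·67 = 2.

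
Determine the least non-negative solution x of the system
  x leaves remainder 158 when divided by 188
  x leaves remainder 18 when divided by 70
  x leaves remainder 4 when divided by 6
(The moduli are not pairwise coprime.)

13318

Combine the congruences pairwise.
gcd(188, 70) = 2 and 2 | (18 − 158), so the pair is consistent; merging gives x ≡ 158 (mod 6580), where 6580 = lcm(188, 70).
gcd(6580, 6) = 2 and 2 | (4 − 158), so the pair is consistent; merging gives x ≡ 13318 (mod 19740), where 19740 = lcm(6580, 6).
The solution is unique modulo lcm(188, 70, 6) = 19740.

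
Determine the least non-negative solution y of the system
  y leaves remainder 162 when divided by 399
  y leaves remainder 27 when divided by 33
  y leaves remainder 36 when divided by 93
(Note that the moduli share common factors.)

gcd(399, 33) = 3 and 3 | (27 − 162), so the pair is consistent; merging gives y ≡ 4152 (mod 4389), where 4389 = lcm(399, 33).
gcd(4389, 93) = 3 and 3 | (36 − 4152), so the pair is consistent; merging gives y ≡ 43653 (mod 136059), where 136059 = lcm(4389, 93).
The solution is unique modulo lcm(399, 33, 93) = 136059.

43653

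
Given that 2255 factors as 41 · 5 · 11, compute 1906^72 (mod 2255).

1076

Mod 41: 1906 ≡ 20; by Fermat, exponent reduces to 72 mod 40 = 32; 20^32 ≡ 10 (mod 41).
Mod 5: 1906 ≡ 1; since 4 | 72, by Fermat 1^72 ≡ 1 (mod 5).
Mod 11: 1906 ≡ 3; by Fermat, exponent reduces to 72 mod 10 = 2; 3^2 ≡ 9 (mod 11).
Combine by CRT: x ≡ 10 (mod 41), x ≡ 1 (mod 5), x ≡ 9 (mod 11) ⇒ x ≡ 1076 (mod 2255).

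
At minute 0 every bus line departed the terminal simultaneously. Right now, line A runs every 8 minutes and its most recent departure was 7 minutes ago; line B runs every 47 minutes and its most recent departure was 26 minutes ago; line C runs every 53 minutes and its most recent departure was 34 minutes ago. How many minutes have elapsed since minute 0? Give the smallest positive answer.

The moduli are pairwise coprime; N = 8·47·53 = 19928.
N/8 = 2491; 2491 ≡ 3 (mod 8); 3·3 ≡ 1, so inverse 3.
N/47 = 424; 424 ≡ 1 (mod 47), inverse 1.
N/53 = 376; 376 ≡ 5 (mod 53); 5·32 ≡ 1, so inverse 32.
t ≡ 7·2491·3 + 26·424·1 + 34·376·32 = 472423.
472423 mod 19928 = 14079.

14079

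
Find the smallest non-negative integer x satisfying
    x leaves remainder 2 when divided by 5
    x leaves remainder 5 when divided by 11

Combine the congruences pairwise.
From x ≡ 2 (mod 5) write x = 2 + 5t. Substituting into x ≡ 5 (mod 11) gives 5t ≡ 3 (mod 11), and since 5⁻¹ ≡ 9 (mod 11), t ≡ 5. Hence x ≡ 2 + 5·5 = 27 (mod 55).

27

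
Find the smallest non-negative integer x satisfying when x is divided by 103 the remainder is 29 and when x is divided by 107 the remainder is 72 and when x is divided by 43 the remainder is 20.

The moduli are pairwise coprime; N = 103·107·43 = 473903.
N/103 = 4601; 4601 ≡ 69 (mod 103); 69·3 ≡ 1, so inverse 3.
N/107 = 4429; 4429 ≡ 42 (mod 107); 42·79 ≡ 1, so inverse 79.
N/43 = 11021; 11021 ≡ 13 (mod 43); 13·10 ≡ 1, so inverse 10.
x ≡ 29·4601·3 + 72·4429·79 + 20·11021·10 = 27796639.
27796639 mod 473903 = 310265.

310265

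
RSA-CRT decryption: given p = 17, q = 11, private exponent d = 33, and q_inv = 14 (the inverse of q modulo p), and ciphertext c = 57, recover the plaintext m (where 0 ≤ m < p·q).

74

d_p = d mod (p−1) = 33 mod 16 = 1; d_q = d mod (q−1) = 3.
m₁ = c^(d_p) mod p: c ≡ 6 (mod 17), and 6^1 mod 17 = 6.
m₂ = c^(d_q) mod q: c ≡ 2 (mod 11), and 2^3 mod 11 = 8.
h = q_inv·(m₁ − m₂) mod p = 14·(6 − 8) mod 17 = 6.
m = m₂ + h·q = 8 + 6·11 = 74.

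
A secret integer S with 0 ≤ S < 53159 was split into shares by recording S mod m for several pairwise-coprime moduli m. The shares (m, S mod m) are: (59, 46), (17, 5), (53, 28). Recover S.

53028

From S ≡ 46 (mod 59) write S = 46 + 59t. Substituting into S ≡ 5 (mod 17) gives 59t ≡ 10 (mod 17), and since 8⁻¹ ≡ 15 (mod 17), t ≡ 14. Hence S ≡ 46 + 59·14 = 872 (mod 1003).
From S ≡ 872 (mod 1003) write S = 872 + 1003t. Substituting into S ≡ 28 (mod 53) gives 1003t ≡ 4 (mod 53), and since 49⁻¹ ≡ 13 (mod 53), t ≡ 52. Hence S ≡ 872 + 1003·52 = 53028 (mod 53159).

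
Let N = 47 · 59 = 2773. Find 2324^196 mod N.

2554

Mod 47: 2324 ≡ 21; by Fermat, exponent reduces to 196 mod 46 = 12; 21^12 ≡ 16 (mod 47).
Mod 59: 2324 ≡ 23; by Fermat, exponent reduces to 196 mod 58 = 22; 23^22 ≡ 17 (mod 59).
Combine by CRT: x ≡ 16 (mod 47), x ≡ 17 (mod 59) ⇒ x ≡ 2554 (mod 2773).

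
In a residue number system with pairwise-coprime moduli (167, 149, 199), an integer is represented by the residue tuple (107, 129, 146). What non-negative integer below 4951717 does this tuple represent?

2925446

The moduli are pairwise coprime; N = 167·149·199 = 4951717.
N/167 = 29651; 29651 ≡ 92 (mod 167); 92·118 ≡ 1, so inverse 118.
N/149 = 33233; 33233 ≡ 6 (mod 149); 6·25 ≡ 1, so inverse 25.
N/199 = 24883; 24883 ≡ 8 (mod 199); 8·25 ≡ 1, so inverse 25.
x ≡ 107·29651·118 + 129·33233·25 + 146·24883·25 = 572372901.
572372901 mod 4951717 = 2925446.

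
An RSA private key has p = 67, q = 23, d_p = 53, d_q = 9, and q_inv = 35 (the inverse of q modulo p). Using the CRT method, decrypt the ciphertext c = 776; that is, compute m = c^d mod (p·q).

m₁ = c^(d_p) mod p: c ≡ 39 (mod 67), and 39^53 mod 67 = 35.
m₂ = c^(d_q) mod q: c ≡ 17 (mod 23), and 17^9 mod 23 = 7.
h = q_inv·(m₁ − m₂) mod p = 35·(35 − 7) mod 67 = 42.
m = m₂ + h·q = 7 + 42·23 = 973.

973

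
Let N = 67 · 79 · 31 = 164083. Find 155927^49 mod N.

88555

Mod 67: 155927 ≡ 18; 18^49 ≡ 48 (mod 67).
Mod 79: 155927 ≡ 60; 60^49 ≡ 75 (mod 79).
Mod 31: 155927 ≡ 28; by Fermat, exponent reduces to 49 mod 30 = 19; 28^19 ≡ 19 (mod 31).
Combine by CRT: x ≡ 48 (mod 67), x ≡ 75 (mod 79), x ≡ 19 (mod 31) ⇒ x ≡ 88555 (mod 164083).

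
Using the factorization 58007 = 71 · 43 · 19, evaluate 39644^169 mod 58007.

27432

Mod 71: 39644 ≡ 26; by Fermat, exponent reduces to 169 mod 70 = 29; 26^29 ≡ 26 (mod 71).
Mod 43: 39644 ≡ 41; by Fermat, exponent reduces to 169 mod 42 = 1; 41^1 ≡ 41 (mod 43).
Mod 19: 39644 ≡ 10; by Fermat, exponent reduces to 169 mod 18 = 7; 10^7 ≡ 15 (mod 19).
Combine by CRT: x ≡ 26 (mod 71), x ≡ 41 (mod 43), x ≡ 15 (mod 19) ⇒ x ≡ 27432 (mod 58007).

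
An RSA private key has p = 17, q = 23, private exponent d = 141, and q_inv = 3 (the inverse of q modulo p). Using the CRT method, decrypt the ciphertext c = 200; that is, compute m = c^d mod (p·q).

353

d_p = d mod (p−1) = 141 mod 16 = 13; d_q = d mod (q−1) = 9.
m₁ = c^(d_p) mod p: c ≡ 13 (mod 17), and 13^13 mod 17 = 13.
m₂ = c^(d_q) mod q: c ≡ 16 (mod 23), and 16^9 mod 23 = 8.
h = q_inv·(m₁ − m₂) mod p = 3·(13 − 8) mod 17 = 15.
m = m₂ + h·q = 8 + 15·23 = 353.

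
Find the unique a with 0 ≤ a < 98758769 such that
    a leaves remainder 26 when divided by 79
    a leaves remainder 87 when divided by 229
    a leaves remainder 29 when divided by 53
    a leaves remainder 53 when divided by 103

88098219

The moduli are pairwise coprime; N = 79·229·53·103 = 98758769.
N/79 = 1250111; 1250111 ≡ 15 (mod 79); 15·58 ≡ 1, so inverse 58.
N/229 = 431261; 431261 ≡ 54 (mod 229); 54·123 ≡ 1, so inverse 123.
N/53 = 1863373; 1863373 ≡ 52 (mod 53); 52·52 ≡ 1, so inverse 52.
N/103 = 958823; 958823 ≡ 99 (mod 103); 99·77 ≡ 1, so inverse 77.
a ≡ 26·1250111·58 + 87·431261·123 + 29·1863373·52 + 53·958823·77 = 13223014496.
13223014496 mod 98758769 = 88098219.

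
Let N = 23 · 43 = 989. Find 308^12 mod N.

Mod 23: 308 ≡ 9; 9^12 ≡ 9 (mod 23).
Mod 43: 308 ≡ 7; 7^12 ≡ 1 (mod 43).
Combine by CRT: x ≡ 9 (mod 23), x ≡ 1 (mod 43) ⇒ x ≡ 216 (mod 989).

216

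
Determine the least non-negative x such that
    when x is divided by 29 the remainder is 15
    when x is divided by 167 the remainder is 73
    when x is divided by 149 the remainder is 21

218008

Combine the congruences pairwise.
From x ≡ 15 (mod 29) write x = 15 + 29t. Substituting into x ≡ 73 (mod 167) gives 29t ≡ 58 (mod 167), and since 29⁻¹ ≡ 144 (mod 167), t ≡ 2. Hence x ≡ 15 + 29·2 = 73 (mod 4843).
From x ≡ 73 (mod 4843) write x = 73 + 4843t. Substituting into x ≡ 21 (mod 149) gives 4843t ≡ 97 (mod 149), and since 75⁻¹ ≡ 2 (mod 149), t ≡ 45. Hence x ≡ 73 + 4843·45 = 218008 (mod 721607).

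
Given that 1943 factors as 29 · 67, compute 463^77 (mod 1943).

Mod 29: 463 ≡ 28; by Fermat, exponent reduces to 77 mod 28 = 21; 28^21 ≡ 28 (mod 29).
Mod 67: 463 ≡ 61; by Fermat, exponent reduces to 77 mod 66 = 11; 61^11 ≡ 38 (mod 67).
Combine by CRT: x ≡ 28 (mod 29), x ≡ 38 (mod 67) ⇒ x ≡ 1043 (mod 1943).

1043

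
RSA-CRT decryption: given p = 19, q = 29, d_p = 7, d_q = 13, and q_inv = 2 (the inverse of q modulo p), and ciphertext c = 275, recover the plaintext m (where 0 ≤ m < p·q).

m₁ = c^(d_p) mod p: c ≡ 9 (mod 19), and 9^7 mod 19 = 4.
m₂ = c^(d_q) mod q: c ≡ 14 (mod 29), and 14^13 mod 29 = 2.
h = q_inv·(m₁ − m₂) mod p = 2·(4 − 2) mod 19 = 4.
m = m₂ + h·q = 2 + 4·29 = 118.

118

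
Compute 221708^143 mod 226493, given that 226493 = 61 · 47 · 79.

4717

Mod 61: 221708 ≡ 34; by Fermat, exponent reduces to 143 mod 60 = 23; 34^23 ≡ 20 (mod 61).
Mod 47: 221708 ≡ 9; by Fermat, exponent reduces to 143 mod 46 = 5; 9^5 ≡ 17 (mod 47).
Mod 79: 221708 ≡ 34; by Fermat, exponent reduces to 143 mod 78 = 65; 34^65 ≡ 56 (mod 79).
Combine by CRT: x ≡ 20 (mod 61), x ≡ 17 (mod 47), x ≡ 56 (mod 79) ⇒ x ≡ 4717 (mod 226493).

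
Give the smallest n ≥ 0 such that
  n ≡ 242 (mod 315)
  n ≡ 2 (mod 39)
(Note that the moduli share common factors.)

3707

Combine the congruences pairwise.
gcd(315, 39) = 3 and 3 | (2 − 242), so the pair is consistent; merging gives n ≡ 3707 (mod 4095), where 4095 = lcm(315, 39).
The solution is unique modulo lcm(315, 39) = 4095.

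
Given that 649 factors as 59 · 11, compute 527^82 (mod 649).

Mod 59: 527 ≡ 55; by Fermat, exponent reduces to 82 mod 58 = 24; 55^24 ≡ 45 (mod 59).
Mod 11: 527 ≡ 10; by Fermat, exponent reduces to 82 mod 10 = 2; 10^2 ≡ 1 (mod 11).
Combine by CRT: x ≡ 45 (mod 59), x ≡ 1 (mod 11) ⇒ x ≡ 45 (mod 649).

45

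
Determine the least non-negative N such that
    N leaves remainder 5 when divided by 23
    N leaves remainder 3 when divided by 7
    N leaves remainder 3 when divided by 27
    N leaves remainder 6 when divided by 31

70500

The moduli are pairwise coprime; M = 23·7·27·31 = 134757.
M/23 = 5859; 5859 ≡ 17 (mod 23); 17·19 ≡ 1, so inverse 19.
M/7 = 19251; 19251 ≡ 1 (mod 7), inverse 1.
M/27 = 4991; 4991 ≡ 23 (mod 27); 23·20 ≡ 1, so inverse 20.
M/31 = 4347; 4347 ≡ 7 (mod 31); 7·9 ≡ 1, so inverse 9.
N ≡ 5·5859·19 + 3·19251·1 + 3·4991·20 + 6·4347·9 = 1148556.
1148556 mod 134757 = 70500.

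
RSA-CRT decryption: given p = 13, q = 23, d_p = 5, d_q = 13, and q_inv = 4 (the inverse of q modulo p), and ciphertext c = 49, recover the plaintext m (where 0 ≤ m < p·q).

147

m₁ = c^(d_p) mod p: c ≡ 10 (mod 13), and 10^5 mod 13 = 4.
m₂ = c^(d_q) mod q: c ≡ 3 (mod 23), and 3^13 mod 23 = 9.
h = q_inv·(m₁ − m₂) mod p = 4·(4 − 9) mod 13 = 6.
m = m₂ + h·q = 9 + 6·23 = 147.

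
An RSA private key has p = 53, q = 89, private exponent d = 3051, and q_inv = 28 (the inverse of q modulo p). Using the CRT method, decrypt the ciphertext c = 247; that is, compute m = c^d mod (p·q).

d_p = d mod (p−1) = 3051 mod 52 = 35; d_q = d mod (q−1) = 59.
m₁ = c^(d_p) mod p: c ≡ 35 (mod 53), and 35^35 mod 53 = 8.
m₂ = c^(d_q) mod q: c ≡ 69 (mod 89), and 69^59 mod 89 = 53.
h = q_inv·(m₁ − m₂) mod p = 28·(8 − 53) mod 53 = 12.
m = m₂ + h·q = 53 + 12·89 = 1121.

1121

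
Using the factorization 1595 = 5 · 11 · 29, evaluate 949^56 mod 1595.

Mod 5: 949 ≡ 4; since 4 | 56, by Fermat 4^56 ≡ 1 (mod 5).
Mod 11: 949 ≡ 3; by Fermat, exponent reduces to 56 mod 10 = 6; 3^6 ≡ 3 (mod 11).
Mod 29: 949 ≡ 21; since 28 | 56, by Fermat 21^56 ≡ 1 (mod 29).
Combine by CRT: x ≡ 1 (mod 5), x ≡ 3 (mod 11), x ≡ 1 (mod 29) ⇒ x ≡ 146 (mod 1595).

146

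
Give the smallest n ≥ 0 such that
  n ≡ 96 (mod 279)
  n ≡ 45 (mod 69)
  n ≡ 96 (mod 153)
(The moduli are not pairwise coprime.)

gcd(279, 69) = 3 and 3 | (45 − 96), so the pair is consistent; merging gives n ≡ 1770 (mod 6417), where 6417 = lcm(279, 69).
gcd(6417, 153) = 9 and 9 | (96 − 1770), so the pair is consistent; merging gives n ≡ 104442 (mod 109089), where 109089 = lcm(6417, 153).
The solution is unique modulo lcm(279, 69, 153) = 109089.

104442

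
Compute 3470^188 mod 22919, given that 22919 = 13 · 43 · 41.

1171

Mod 13: 3470 ≡ 12; by Fermat, exponent reduces to 188 mod 12 = 8; 12^8 ≡ 1 (mod 13).
Mod 43: 3470 ≡ 30; by Fermat, exponent reduces to 188 mod 42 = 20; 30^20 ≡ 10 (mod 43).
Mod 41: 3470 ≡ 26; by Fermat, exponent reduces to 188 mod 40 = 28; 26^28 ≡ 23 (mod 41).
Combine by CRT: x ≡ 1 (mod 13), x ≡ 10 (mod 43), x ≡ 23 (mod 41) ⇒ x ≡ 1171 (mod 22919).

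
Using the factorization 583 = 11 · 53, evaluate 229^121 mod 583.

537

Mod 11: 229 ≡ 9; by Fermat, exponent reduces to 121 mod 10 = 1; 9^1 ≡ 9 (mod 11).
Mod 53: 229 ≡ 17; by Fermat, exponent reduces to 121 mod 52 = 17; 17^17 ≡ 7 (mod 53).
Combine by CRT: x ≡ 9 (mod 11), x ≡ 7 (mod 53) ⇒ x ≡ 537 (mod 583).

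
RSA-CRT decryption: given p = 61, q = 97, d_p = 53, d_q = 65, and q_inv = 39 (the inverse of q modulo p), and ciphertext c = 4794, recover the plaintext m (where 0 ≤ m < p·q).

3665

m₁ = c^(d_p) mod p: c ≡ 36 (mod 61), and 36^53 mod 61 = 5.
m₂ = c^(d_q) mod q: c ≡ 41 (mod 97), and 41^65 mod 97 = 76.
h = q_inv·(m₁ − m₂) mod p = 39·(5 − 76) mod 61 = 37.
m = m₂ + h·q = 76 + 37·97 = 3665.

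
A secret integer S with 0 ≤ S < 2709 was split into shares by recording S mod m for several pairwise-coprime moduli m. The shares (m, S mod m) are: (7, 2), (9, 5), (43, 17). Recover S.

From S ≡ 2 (mod 7) write S = 2 + 7t. Substituting into S ≡ 5 (mod 9) gives 7t ≡ 3 (mod 9), and since 7⁻¹ ≡ 4 (mod 9), t ≡ 3. Hence S ≡ 2 + 7·3 = 23 (mod 63).
From S ≡ 23 (mod 63) write S = 23 + 63t. Substituting into S ≡ 17 (mod 43) gives 63t ≡ 37 (mod 43), and since 20⁻¹ ≡ 28 (mod 43), t ≡ 4. Hence S ≡ 23 + 63·4 = 275 (mod 2709).

275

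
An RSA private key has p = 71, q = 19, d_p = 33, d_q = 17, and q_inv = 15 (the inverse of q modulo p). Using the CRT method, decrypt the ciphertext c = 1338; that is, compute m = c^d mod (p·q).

240

m₁ = c^(d_p) mod p: c ≡ 60 (mod 71), and 60^33 mod 71 = 27.
m₂ = c^(d_q) mod q: c ≡ 8 (mod 19), and 8^17 mod 19 = 12.
h = q_inv·(m₁ − m₂) mod p = 15·(27 − 12) mod 71 = 12.
m = m₂ + h·q = 12 + 12·19 = 240.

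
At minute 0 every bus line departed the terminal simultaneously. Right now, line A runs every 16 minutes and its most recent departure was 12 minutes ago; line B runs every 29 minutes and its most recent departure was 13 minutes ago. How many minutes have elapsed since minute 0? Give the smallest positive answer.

332

From t ≡ 12 (mod 16) write t = 12 + 16s. Substituting into t ≡ 13 (mod 29) gives 16s ≡ 1 (mod 29), and since 16⁻¹ ≡ 20 (mod 29), s ≡ 20. Hence t ≡ 12 + 16·20 = 332 (mod 464).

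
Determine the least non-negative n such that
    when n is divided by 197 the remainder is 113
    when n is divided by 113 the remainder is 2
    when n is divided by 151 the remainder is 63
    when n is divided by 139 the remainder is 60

The moduli are pairwise coprime; M = 197·113·151·139 = 467236129.
M/197 = 2371757; 2371757 ≡ 74 (mod 197); 74·8 ≡ 1, so inverse 8.
M/113 = 4134833; 4134833 ≡ 50 (mod 113); 50·52 ≡ 1, so inverse 52.
M/151 = 3094279; 3094279 ≡ 138 (mod 151); 138·58 ≡ 1, so inverse 58.
M/139 = 3361411; 3361411 ≡ 113 (mod 139); 113·16 ≡ 1, so inverse 16.
n ≡ 113·2371757·8 + 2·4134833·52 + 63·3094279·58 + 60·3361411·16 = 17107540986.
17107540986 mod 467236129 = 287040342.

287040342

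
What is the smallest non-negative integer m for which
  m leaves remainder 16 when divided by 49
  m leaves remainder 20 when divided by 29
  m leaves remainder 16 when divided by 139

Combine the congruences pairwise.
From m ≡ 16 (mod 49) write m = 16 + 49t. Substituting into m ≡ 20 (mod 29) gives 49t ≡ 4 (mod 29), and since 20⁻¹ ≡ 16 (mod 29), t ≡ 6. Hence m ≡ 16 + 49·6 = 310 (mod 1421).
From m ≡ 310 (mod 1421) write m = 310 + 1421t. Substituting into m ≡ 16 (mod 139) gives 1421t ≡ 123 (mod 139), and since 31⁻¹ ≡ 9 (mod 139), t ≡ 134. Hence m ≡ 310 + 1421·134 = 190724 (mod 197519).

190724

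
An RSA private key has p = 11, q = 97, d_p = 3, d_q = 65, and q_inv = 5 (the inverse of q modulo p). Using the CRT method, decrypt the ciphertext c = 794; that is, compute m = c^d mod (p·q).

503

m₁ = c^(d_p) mod p: c ≡ 2 (mod 11), and 2^3 mod 11 = 8.
m₂ = c^(d_q) mod q: c ≡ 18 (mod 97), and 18^65 mod 97 = 18.
h = q_inv·(m₁ − m₂) mod p = 5·(8 − 18) mod 11 = 5.
m = m₂ + h·q = 18 + 5·97 = 503.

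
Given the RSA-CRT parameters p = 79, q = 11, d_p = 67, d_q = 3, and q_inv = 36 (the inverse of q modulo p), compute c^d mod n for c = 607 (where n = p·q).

m₁ = c^(d_p) mod p: c ≡ 54 (mod 79), and 54^67 mod 79 = 3.
m₂ = c^(d_q) mod q: c ≡ 2 (mod 11), and 2^3 mod 11 = 8.
h = q_inv·(m₁ − m₂) mod p = 36·(3 − 8) mod 79 = 57.
m = m₂ + h·q = 8 + 57·11 = 635.

635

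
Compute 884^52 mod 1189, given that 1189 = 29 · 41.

Mod 29: 884 ≡ 14; by Fermat, exponent reduces to 52 mod 28 = 24; 14^24 ≡ 16 (mod 29).
Mod 41: 884 ≡ 23; by Fermat, exponent reduces to 52 mod 40 = 12; 23^12 ≡ 37 (mod 41).
Combine by CRT: x ≡ 16 (mod 29), x ≡ 37 (mod 41) ⇒ x ≡ 857 (mod 1189).

857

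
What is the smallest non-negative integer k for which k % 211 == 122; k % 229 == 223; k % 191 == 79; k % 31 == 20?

49152783

From k ≡ 122 (mod 211) write k = 122 + 211t. Substituting into k ≡ 223 (mod 229) gives 211t ≡ 101 (mod 229), and since 211⁻¹ ≡ 89 (mod 229), t ≡ 58. Hence k ≡ 122 + 211·58 = 12360 (mod 48319).
From k ≡ 12360 (mod 48319) write k = 12360 + 48319t. Substituting into k ≡ 79 (mod 191) gives 48319t ≡ 134 (mod 191), and since 187⁻¹ ≡ 143 (mod 191), t ≡ 62. Hence k ≡ 12360 + 48319·62 = 3008138 (mod 9228929).
From k ≡ 3008138 (mod 9228929) write k = 3008138 + 9228929t. Substituting into k ≡ 20 (mod 31) gives 9228929t ≡ 29 (mod 31), and since 12⁻¹ ≡ 13 (mod 31), t ≡ 5. Hence k ≡ 3008138 + 9228929·5 = 49152783 (mod 286096799).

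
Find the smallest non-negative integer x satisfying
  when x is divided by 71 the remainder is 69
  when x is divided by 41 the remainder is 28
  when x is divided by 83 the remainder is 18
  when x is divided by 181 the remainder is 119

2995488

The moduli are pairwise coprime; N = 71·41·83·181 = 43731953.
N/71 = 615943; 615943 ≡ 18 (mod 71); 18·4 ≡ 1, so inverse 4.
N/41 = 1066633; 1066633 ≡ 18 (mod 41); 18·16 ≡ 1, so inverse 16.
N/83 = 526891; 526891 ≡ 7 (mod 83); 7·12 ≡ 1, so inverse 12.
N/181 = 241613; 241613 ≡ 159 (mod 181); 159·74 ≡ 1, so inverse 74.
x ≡ 69·615943·4 + 28·1066633·16 + 18·526891·12 + 119·241613·74 = 2889304386.
2889304386 mod 43731953 = 2995488.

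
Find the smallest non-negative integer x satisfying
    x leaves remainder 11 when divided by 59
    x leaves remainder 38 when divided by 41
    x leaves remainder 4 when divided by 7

The moduli are pairwise coprime; N = 59·41·7 = 16933.
N/59 = 287; 287 ≡ 51 (mod 59); 51·22 ≡ 1, so inverse 22.
N/41 = 413; 413 ≡ 3 (mod 41); 3·14 ≡ 1, so inverse 14.
N/7 = 2419; 2419 ≡ 4 (mod 7); 4·2 ≡ 1, so inverse 2.
x ≡ 11·287·22 + 38·413·14 + 4·2419·2 = 308522.
308522 mod 16933 = 3728.

3728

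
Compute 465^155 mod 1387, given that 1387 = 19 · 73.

Mod 19: 465 ≡ 9; by Fermat, exponent reduces to 155 mod 18 = 11; 9^11 ≡ 5 (mod 19).
Mod 73: 465 ≡ 27; by Fermat, exponent reduces to 155 mod 72 = 11; 27^11 ≡ 46 (mod 73).
Combine by CRT: x ≡ 5 (mod 19), x ≡ 46 (mod 73) ⇒ x ≡ 119 (mod 1387).

119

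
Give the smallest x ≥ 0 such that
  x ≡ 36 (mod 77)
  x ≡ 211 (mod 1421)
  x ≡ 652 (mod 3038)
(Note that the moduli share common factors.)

368250

gcd(77, 1421) = 7 and 7 | (211 − 36), so the pair is consistent; merging gives x ≡ 8737 (mod 15631), where 15631 = lcm(77, 1421).
gcd(15631, 3038) = 49 and 49 | (652 − 8737), so the pair is consistent; merging gives x ≡ 368250 (mod 969122), where 969122 = lcm(15631, 3038).
The solution is unique modulo lcm(77, 1421, 3038) = 969122.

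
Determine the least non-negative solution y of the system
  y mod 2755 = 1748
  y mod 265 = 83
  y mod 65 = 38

1668523

gcd(2755, 265) = 5 and 5 | (83 − 1748), so the pair is consistent; merging gives y ≡ 62358 (mod 146015), where 146015 = lcm(2755, 265).
gcd(146015, 65) = 5 and 5 | (38 − 62358), so the pair is consistent; merging gives y ≡ 1668523 (mod 1898195), where 1898195 = lcm(146015, 65).
The solution is unique modulo lcm(2755, 265, 65) = 1898195.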